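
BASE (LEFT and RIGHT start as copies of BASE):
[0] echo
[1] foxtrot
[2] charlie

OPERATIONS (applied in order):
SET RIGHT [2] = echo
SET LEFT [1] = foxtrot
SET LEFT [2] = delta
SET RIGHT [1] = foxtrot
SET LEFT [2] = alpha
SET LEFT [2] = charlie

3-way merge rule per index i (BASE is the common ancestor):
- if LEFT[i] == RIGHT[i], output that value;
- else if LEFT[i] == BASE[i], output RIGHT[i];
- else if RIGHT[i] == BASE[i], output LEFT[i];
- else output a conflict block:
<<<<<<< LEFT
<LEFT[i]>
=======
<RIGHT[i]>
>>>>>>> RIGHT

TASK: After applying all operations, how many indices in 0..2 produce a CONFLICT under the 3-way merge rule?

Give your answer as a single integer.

Answer: 0

Derivation:
Final LEFT:  [echo, foxtrot, charlie]
Final RIGHT: [echo, foxtrot, echo]
i=0: L=echo R=echo -> agree -> echo
i=1: L=foxtrot R=foxtrot -> agree -> foxtrot
i=2: L=charlie=BASE, R=echo -> take RIGHT -> echo
Conflict count: 0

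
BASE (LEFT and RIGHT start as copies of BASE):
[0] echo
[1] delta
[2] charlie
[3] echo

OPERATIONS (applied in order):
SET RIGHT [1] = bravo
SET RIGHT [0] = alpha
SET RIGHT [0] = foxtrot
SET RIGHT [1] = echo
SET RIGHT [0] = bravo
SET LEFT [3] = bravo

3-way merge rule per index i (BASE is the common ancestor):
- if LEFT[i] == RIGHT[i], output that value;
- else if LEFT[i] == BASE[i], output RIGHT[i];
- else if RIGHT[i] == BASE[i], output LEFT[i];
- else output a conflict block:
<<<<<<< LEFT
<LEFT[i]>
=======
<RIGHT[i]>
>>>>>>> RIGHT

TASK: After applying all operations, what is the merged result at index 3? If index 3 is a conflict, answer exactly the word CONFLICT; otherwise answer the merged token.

Answer: bravo

Derivation:
Final LEFT:  [echo, delta, charlie, bravo]
Final RIGHT: [bravo, echo, charlie, echo]
i=0: L=echo=BASE, R=bravo -> take RIGHT -> bravo
i=1: L=delta=BASE, R=echo -> take RIGHT -> echo
i=2: L=charlie R=charlie -> agree -> charlie
i=3: L=bravo, R=echo=BASE -> take LEFT -> bravo
Index 3 -> bravo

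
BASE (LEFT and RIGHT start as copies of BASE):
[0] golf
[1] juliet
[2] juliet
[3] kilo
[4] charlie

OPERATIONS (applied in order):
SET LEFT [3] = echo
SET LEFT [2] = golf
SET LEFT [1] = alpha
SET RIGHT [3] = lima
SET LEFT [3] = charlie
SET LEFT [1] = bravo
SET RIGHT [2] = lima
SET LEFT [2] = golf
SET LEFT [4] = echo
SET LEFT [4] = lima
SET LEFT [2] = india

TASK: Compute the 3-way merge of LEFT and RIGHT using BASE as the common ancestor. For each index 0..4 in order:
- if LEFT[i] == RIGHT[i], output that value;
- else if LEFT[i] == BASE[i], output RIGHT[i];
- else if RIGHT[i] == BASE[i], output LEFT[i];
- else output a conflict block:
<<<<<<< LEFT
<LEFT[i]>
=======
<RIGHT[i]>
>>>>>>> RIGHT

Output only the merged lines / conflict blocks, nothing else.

Final LEFT:  [golf, bravo, india, charlie, lima]
Final RIGHT: [golf, juliet, lima, lima, charlie]
i=0: L=golf R=golf -> agree -> golf
i=1: L=bravo, R=juliet=BASE -> take LEFT -> bravo
i=2: BASE=juliet L=india R=lima all differ -> CONFLICT
i=3: BASE=kilo L=charlie R=lima all differ -> CONFLICT
i=4: L=lima, R=charlie=BASE -> take LEFT -> lima

Answer: golf
bravo
<<<<<<< LEFT
india
=======
lima
>>>>>>> RIGHT
<<<<<<< LEFT
charlie
=======
lima
>>>>>>> RIGHT
lima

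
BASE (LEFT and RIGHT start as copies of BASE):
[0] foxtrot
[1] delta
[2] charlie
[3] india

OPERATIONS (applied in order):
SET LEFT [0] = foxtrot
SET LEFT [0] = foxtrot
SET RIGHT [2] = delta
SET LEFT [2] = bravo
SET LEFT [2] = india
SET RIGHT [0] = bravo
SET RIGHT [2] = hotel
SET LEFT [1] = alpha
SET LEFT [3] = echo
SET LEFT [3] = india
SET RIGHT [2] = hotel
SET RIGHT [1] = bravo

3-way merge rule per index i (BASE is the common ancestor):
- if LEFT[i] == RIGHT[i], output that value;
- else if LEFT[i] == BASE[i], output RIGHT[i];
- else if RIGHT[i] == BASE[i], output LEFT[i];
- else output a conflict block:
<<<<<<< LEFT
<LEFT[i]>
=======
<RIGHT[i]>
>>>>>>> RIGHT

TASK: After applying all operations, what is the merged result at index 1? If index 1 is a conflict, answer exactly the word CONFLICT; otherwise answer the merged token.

Answer: CONFLICT

Derivation:
Final LEFT:  [foxtrot, alpha, india, india]
Final RIGHT: [bravo, bravo, hotel, india]
i=0: L=foxtrot=BASE, R=bravo -> take RIGHT -> bravo
i=1: BASE=delta L=alpha R=bravo all differ -> CONFLICT
i=2: BASE=charlie L=india R=hotel all differ -> CONFLICT
i=3: L=india R=india -> agree -> india
Index 1 -> CONFLICT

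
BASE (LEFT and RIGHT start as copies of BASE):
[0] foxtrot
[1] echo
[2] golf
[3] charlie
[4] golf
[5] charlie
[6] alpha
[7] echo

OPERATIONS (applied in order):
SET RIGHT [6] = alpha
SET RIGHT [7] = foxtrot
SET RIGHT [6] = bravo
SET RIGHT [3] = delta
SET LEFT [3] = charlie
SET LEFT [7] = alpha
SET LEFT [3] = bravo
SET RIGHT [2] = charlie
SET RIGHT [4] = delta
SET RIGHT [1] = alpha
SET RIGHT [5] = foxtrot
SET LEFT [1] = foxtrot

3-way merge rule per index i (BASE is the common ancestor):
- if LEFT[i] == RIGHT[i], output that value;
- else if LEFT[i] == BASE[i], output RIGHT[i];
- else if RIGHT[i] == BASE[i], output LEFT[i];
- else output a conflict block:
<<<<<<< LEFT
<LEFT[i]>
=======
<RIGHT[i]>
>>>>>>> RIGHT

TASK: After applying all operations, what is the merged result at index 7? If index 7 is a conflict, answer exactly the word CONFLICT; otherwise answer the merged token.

Answer: CONFLICT

Derivation:
Final LEFT:  [foxtrot, foxtrot, golf, bravo, golf, charlie, alpha, alpha]
Final RIGHT: [foxtrot, alpha, charlie, delta, delta, foxtrot, bravo, foxtrot]
i=0: L=foxtrot R=foxtrot -> agree -> foxtrot
i=1: BASE=echo L=foxtrot R=alpha all differ -> CONFLICT
i=2: L=golf=BASE, R=charlie -> take RIGHT -> charlie
i=3: BASE=charlie L=bravo R=delta all differ -> CONFLICT
i=4: L=golf=BASE, R=delta -> take RIGHT -> delta
i=5: L=charlie=BASE, R=foxtrot -> take RIGHT -> foxtrot
i=6: L=alpha=BASE, R=bravo -> take RIGHT -> bravo
i=7: BASE=echo L=alpha R=foxtrot all differ -> CONFLICT
Index 7 -> CONFLICT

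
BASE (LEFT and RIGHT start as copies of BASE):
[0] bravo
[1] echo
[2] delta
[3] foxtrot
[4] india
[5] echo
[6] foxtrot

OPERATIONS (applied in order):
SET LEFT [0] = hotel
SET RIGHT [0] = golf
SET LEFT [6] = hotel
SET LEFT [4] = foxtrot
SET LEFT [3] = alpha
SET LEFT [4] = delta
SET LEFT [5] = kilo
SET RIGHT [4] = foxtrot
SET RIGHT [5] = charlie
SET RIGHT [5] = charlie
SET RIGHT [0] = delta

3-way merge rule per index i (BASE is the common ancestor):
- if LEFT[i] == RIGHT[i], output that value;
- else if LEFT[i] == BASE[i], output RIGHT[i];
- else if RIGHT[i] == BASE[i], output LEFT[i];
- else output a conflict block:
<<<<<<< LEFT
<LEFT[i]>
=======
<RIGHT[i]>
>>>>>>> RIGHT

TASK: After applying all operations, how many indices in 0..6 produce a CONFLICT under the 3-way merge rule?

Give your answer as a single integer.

Answer: 3

Derivation:
Final LEFT:  [hotel, echo, delta, alpha, delta, kilo, hotel]
Final RIGHT: [delta, echo, delta, foxtrot, foxtrot, charlie, foxtrot]
i=0: BASE=bravo L=hotel R=delta all differ -> CONFLICT
i=1: L=echo R=echo -> agree -> echo
i=2: L=delta R=delta -> agree -> delta
i=3: L=alpha, R=foxtrot=BASE -> take LEFT -> alpha
i=4: BASE=india L=delta R=foxtrot all differ -> CONFLICT
i=5: BASE=echo L=kilo R=charlie all differ -> CONFLICT
i=6: L=hotel, R=foxtrot=BASE -> take LEFT -> hotel
Conflict count: 3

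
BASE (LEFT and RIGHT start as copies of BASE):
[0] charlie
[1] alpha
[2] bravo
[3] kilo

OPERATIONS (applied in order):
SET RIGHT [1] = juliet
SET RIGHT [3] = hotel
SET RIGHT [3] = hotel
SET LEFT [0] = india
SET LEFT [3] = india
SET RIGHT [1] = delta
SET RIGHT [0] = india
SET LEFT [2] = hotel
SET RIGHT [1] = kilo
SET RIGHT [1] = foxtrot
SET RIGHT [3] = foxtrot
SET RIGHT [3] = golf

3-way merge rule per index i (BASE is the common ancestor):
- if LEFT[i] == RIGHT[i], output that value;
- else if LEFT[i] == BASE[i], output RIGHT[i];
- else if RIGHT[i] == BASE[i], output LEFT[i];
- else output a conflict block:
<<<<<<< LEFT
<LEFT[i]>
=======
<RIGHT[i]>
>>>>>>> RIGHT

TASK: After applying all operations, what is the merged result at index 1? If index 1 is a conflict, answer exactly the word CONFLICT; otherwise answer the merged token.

Final LEFT:  [india, alpha, hotel, india]
Final RIGHT: [india, foxtrot, bravo, golf]
i=0: L=india R=india -> agree -> india
i=1: L=alpha=BASE, R=foxtrot -> take RIGHT -> foxtrot
i=2: L=hotel, R=bravo=BASE -> take LEFT -> hotel
i=3: BASE=kilo L=india R=golf all differ -> CONFLICT
Index 1 -> foxtrot

Answer: foxtrot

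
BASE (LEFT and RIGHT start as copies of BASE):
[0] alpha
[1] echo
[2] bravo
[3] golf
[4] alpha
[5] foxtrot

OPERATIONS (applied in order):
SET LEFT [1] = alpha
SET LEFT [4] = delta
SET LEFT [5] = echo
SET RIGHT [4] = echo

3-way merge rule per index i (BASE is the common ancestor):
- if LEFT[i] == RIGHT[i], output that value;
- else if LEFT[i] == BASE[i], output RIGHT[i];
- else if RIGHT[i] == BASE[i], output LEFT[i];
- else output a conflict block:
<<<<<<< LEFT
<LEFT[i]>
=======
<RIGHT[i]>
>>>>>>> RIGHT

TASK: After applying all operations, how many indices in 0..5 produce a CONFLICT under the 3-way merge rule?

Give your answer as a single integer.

Final LEFT:  [alpha, alpha, bravo, golf, delta, echo]
Final RIGHT: [alpha, echo, bravo, golf, echo, foxtrot]
i=0: L=alpha R=alpha -> agree -> alpha
i=1: L=alpha, R=echo=BASE -> take LEFT -> alpha
i=2: L=bravo R=bravo -> agree -> bravo
i=3: L=golf R=golf -> agree -> golf
i=4: BASE=alpha L=delta R=echo all differ -> CONFLICT
i=5: L=echo, R=foxtrot=BASE -> take LEFT -> echo
Conflict count: 1

Answer: 1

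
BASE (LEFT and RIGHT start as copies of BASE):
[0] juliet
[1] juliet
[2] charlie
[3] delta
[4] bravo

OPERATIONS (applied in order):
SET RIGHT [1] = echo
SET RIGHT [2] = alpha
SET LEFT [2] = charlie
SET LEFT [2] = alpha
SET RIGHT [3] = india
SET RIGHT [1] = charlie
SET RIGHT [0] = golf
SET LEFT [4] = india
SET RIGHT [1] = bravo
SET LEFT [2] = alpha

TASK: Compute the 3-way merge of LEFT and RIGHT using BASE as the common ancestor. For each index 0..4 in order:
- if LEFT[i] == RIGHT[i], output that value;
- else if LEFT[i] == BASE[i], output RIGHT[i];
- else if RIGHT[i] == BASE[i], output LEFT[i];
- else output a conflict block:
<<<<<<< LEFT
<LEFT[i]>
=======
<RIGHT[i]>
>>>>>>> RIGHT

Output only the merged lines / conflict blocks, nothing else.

Final LEFT:  [juliet, juliet, alpha, delta, india]
Final RIGHT: [golf, bravo, alpha, india, bravo]
i=0: L=juliet=BASE, R=golf -> take RIGHT -> golf
i=1: L=juliet=BASE, R=bravo -> take RIGHT -> bravo
i=2: L=alpha R=alpha -> agree -> alpha
i=3: L=delta=BASE, R=india -> take RIGHT -> india
i=4: L=india, R=bravo=BASE -> take LEFT -> india

Answer: golf
bravo
alpha
india
india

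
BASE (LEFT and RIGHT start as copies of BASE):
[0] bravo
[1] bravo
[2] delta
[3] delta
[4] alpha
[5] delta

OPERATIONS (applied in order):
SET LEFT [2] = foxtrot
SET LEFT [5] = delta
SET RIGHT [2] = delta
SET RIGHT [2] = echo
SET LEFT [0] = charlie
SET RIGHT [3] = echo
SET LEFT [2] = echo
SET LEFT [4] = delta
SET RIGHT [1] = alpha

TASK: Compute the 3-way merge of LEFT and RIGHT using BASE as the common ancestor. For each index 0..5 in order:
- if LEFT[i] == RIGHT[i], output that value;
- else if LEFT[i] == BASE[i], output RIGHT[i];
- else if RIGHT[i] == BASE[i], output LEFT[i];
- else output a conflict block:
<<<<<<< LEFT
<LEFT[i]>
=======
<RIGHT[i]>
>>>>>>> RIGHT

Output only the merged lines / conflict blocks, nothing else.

Final LEFT:  [charlie, bravo, echo, delta, delta, delta]
Final RIGHT: [bravo, alpha, echo, echo, alpha, delta]
i=0: L=charlie, R=bravo=BASE -> take LEFT -> charlie
i=1: L=bravo=BASE, R=alpha -> take RIGHT -> alpha
i=2: L=echo R=echo -> agree -> echo
i=3: L=delta=BASE, R=echo -> take RIGHT -> echo
i=4: L=delta, R=alpha=BASE -> take LEFT -> delta
i=5: L=delta R=delta -> agree -> delta

Answer: charlie
alpha
echo
echo
delta
delta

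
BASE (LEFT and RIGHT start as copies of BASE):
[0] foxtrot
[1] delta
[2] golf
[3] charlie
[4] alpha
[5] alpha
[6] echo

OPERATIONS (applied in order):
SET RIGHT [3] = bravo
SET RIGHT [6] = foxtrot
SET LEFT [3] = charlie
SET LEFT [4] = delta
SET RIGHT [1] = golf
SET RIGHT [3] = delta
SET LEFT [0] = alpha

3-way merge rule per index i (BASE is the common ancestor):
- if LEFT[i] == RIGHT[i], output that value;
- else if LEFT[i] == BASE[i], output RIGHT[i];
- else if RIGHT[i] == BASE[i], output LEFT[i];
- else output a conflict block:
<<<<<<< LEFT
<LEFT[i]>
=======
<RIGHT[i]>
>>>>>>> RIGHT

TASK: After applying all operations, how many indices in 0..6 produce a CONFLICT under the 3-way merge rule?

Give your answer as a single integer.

Answer: 0

Derivation:
Final LEFT:  [alpha, delta, golf, charlie, delta, alpha, echo]
Final RIGHT: [foxtrot, golf, golf, delta, alpha, alpha, foxtrot]
i=0: L=alpha, R=foxtrot=BASE -> take LEFT -> alpha
i=1: L=delta=BASE, R=golf -> take RIGHT -> golf
i=2: L=golf R=golf -> agree -> golf
i=3: L=charlie=BASE, R=delta -> take RIGHT -> delta
i=4: L=delta, R=alpha=BASE -> take LEFT -> delta
i=5: L=alpha R=alpha -> agree -> alpha
i=6: L=echo=BASE, R=foxtrot -> take RIGHT -> foxtrot
Conflict count: 0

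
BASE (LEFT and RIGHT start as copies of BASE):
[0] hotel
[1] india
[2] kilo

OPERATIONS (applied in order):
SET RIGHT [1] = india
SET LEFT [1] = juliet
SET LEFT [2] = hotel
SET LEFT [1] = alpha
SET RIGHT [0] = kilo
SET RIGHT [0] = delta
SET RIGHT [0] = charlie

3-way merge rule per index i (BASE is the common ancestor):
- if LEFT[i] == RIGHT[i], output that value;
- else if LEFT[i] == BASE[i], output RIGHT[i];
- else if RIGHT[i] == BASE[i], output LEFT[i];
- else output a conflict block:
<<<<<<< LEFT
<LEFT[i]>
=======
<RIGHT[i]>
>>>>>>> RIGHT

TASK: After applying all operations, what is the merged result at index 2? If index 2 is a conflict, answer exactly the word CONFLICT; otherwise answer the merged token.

Final LEFT:  [hotel, alpha, hotel]
Final RIGHT: [charlie, india, kilo]
i=0: L=hotel=BASE, R=charlie -> take RIGHT -> charlie
i=1: L=alpha, R=india=BASE -> take LEFT -> alpha
i=2: L=hotel, R=kilo=BASE -> take LEFT -> hotel
Index 2 -> hotel

Answer: hotel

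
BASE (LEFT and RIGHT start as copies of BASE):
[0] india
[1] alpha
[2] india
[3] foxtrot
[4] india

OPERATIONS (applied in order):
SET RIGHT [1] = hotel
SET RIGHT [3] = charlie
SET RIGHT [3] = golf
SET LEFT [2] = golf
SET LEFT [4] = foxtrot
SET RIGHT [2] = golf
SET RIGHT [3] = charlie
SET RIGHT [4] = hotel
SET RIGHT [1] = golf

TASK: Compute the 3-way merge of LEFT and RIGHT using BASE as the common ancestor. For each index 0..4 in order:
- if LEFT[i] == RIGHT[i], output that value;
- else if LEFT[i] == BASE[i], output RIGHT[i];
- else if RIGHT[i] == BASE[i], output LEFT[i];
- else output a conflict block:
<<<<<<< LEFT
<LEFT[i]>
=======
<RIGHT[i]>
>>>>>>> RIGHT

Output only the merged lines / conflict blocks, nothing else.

Answer: india
golf
golf
charlie
<<<<<<< LEFT
foxtrot
=======
hotel
>>>>>>> RIGHT

Derivation:
Final LEFT:  [india, alpha, golf, foxtrot, foxtrot]
Final RIGHT: [india, golf, golf, charlie, hotel]
i=0: L=india R=india -> agree -> india
i=1: L=alpha=BASE, R=golf -> take RIGHT -> golf
i=2: L=golf R=golf -> agree -> golf
i=3: L=foxtrot=BASE, R=charlie -> take RIGHT -> charlie
i=4: BASE=india L=foxtrot R=hotel all differ -> CONFLICT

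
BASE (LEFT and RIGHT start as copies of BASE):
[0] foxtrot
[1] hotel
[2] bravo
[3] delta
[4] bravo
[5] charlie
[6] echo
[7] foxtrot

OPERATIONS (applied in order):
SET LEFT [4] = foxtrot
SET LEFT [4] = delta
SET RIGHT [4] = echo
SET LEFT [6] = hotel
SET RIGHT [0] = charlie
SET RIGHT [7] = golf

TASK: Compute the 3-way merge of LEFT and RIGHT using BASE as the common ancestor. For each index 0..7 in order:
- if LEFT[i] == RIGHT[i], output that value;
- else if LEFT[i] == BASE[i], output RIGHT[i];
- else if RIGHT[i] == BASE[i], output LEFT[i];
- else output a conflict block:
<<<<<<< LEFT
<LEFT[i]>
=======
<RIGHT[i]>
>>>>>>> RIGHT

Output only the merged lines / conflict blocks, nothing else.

Final LEFT:  [foxtrot, hotel, bravo, delta, delta, charlie, hotel, foxtrot]
Final RIGHT: [charlie, hotel, bravo, delta, echo, charlie, echo, golf]
i=0: L=foxtrot=BASE, R=charlie -> take RIGHT -> charlie
i=1: L=hotel R=hotel -> agree -> hotel
i=2: L=bravo R=bravo -> agree -> bravo
i=3: L=delta R=delta -> agree -> delta
i=4: BASE=bravo L=delta R=echo all differ -> CONFLICT
i=5: L=charlie R=charlie -> agree -> charlie
i=6: L=hotel, R=echo=BASE -> take LEFT -> hotel
i=7: L=foxtrot=BASE, R=golf -> take RIGHT -> golf

Answer: charlie
hotel
bravo
delta
<<<<<<< LEFT
delta
=======
echo
>>>>>>> RIGHT
charlie
hotel
golf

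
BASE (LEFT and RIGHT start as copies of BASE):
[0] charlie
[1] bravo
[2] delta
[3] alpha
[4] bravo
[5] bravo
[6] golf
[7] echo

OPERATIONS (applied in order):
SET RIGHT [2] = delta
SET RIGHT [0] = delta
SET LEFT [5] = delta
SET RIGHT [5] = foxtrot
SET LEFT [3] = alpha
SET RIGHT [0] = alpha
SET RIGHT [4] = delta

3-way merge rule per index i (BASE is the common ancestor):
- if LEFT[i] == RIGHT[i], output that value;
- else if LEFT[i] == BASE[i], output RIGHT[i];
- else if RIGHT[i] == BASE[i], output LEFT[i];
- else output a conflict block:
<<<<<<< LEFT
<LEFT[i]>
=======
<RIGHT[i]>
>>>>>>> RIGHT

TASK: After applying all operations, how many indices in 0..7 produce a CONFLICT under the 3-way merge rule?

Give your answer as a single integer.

Final LEFT:  [charlie, bravo, delta, alpha, bravo, delta, golf, echo]
Final RIGHT: [alpha, bravo, delta, alpha, delta, foxtrot, golf, echo]
i=0: L=charlie=BASE, R=alpha -> take RIGHT -> alpha
i=1: L=bravo R=bravo -> agree -> bravo
i=2: L=delta R=delta -> agree -> delta
i=3: L=alpha R=alpha -> agree -> alpha
i=4: L=bravo=BASE, R=delta -> take RIGHT -> delta
i=5: BASE=bravo L=delta R=foxtrot all differ -> CONFLICT
i=6: L=golf R=golf -> agree -> golf
i=7: L=echo R=echo -> agree -> echo
Conflict count: 1

Answer: 1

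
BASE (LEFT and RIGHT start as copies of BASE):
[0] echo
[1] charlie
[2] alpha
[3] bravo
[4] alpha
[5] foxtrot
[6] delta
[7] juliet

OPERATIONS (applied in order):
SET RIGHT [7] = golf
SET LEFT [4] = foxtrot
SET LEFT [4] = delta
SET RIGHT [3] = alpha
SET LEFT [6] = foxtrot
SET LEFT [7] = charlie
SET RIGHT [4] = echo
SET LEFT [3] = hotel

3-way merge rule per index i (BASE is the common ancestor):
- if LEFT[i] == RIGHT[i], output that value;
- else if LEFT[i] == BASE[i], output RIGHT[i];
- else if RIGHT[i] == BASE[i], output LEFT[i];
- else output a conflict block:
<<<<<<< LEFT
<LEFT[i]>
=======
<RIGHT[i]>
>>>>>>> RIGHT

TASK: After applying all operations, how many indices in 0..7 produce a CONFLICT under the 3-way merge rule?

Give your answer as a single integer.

Answer: 3

Derivation:
Final LEFT:  [echo, charlie, alpha, hotel, delta, foxtrot, foxtrot, charlie]
Final RIGHT: [echo, charlie, alpha, alpha, echo, foxtrot, delta, golf]
i=0: L=echo R=echo -> agree -> echo
i=1: L=charlie R=charlie -> agree -> charlie
i=2: L=alpha R=alpha -> agree -> alpha
i=3: BASE=bravo L=hotel R=alpha all differ -> CONFLICT
i=4: BASE=alpha L=delta R=echo all differ -> CONFLICT
i=5: L=foxtrot R=foxtrot -> agree -> foxtrot
i=6: L=foxtrot, R=delta=BASE -> take LEFT -> foxtrot
i=7: BASE=juliet L=charlie R=golf all differ -> CONFLICT
Conflict count: 3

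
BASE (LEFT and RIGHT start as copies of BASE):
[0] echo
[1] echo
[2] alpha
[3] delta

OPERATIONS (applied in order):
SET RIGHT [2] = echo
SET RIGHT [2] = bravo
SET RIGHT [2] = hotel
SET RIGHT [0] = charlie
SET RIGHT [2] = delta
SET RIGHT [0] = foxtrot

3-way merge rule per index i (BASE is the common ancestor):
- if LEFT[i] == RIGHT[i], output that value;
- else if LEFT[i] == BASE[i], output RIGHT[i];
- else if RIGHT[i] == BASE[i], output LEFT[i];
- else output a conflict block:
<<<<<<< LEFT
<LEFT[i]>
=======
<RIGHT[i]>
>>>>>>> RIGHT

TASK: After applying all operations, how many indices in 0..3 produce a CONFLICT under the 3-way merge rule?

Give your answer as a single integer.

Final LEFT:  [echo, echo, alpha, delta]
Final RIGHT: [foxtrot, echo, delta, delta]
i=0: L=echo=BASE, R=foxtrot -> take RIGHT -> foxtrot
i=1: L=echo R=echo -> agree -> echo
i=2: L=alpha=BASE, R=delta -> take RIGHT -> delta
i=3: L=delta R=delta -> agree -> delta
Conflict count: 0

Answer: 0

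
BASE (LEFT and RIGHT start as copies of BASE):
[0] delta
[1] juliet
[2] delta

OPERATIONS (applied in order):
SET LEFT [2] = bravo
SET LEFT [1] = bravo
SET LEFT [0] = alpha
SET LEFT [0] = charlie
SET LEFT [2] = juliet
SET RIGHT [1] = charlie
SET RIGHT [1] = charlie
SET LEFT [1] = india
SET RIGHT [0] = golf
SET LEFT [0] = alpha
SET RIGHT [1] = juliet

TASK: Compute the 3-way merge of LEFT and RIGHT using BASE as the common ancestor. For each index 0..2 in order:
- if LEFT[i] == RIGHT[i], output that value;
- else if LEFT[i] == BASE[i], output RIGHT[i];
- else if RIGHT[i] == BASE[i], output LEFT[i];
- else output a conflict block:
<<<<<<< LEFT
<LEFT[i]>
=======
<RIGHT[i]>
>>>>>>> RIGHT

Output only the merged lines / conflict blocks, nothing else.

Answer: <<<<<<< LEFT
alpha
=======
golf
>>>>>>> RIGHT
india
juliet

Derivation:
Final LEFT:  [alpha, india, juliet]
Final RIGHT: [golf, juliet, delta]
i=0: BASE=delta L=alpha R=golf all differ -> CONFLICT
i=1: L=india, R=juliet=BASE -> take LEFT -> india
i=2: L=juliet, R=delta=BASE -> take LEFT -> juliet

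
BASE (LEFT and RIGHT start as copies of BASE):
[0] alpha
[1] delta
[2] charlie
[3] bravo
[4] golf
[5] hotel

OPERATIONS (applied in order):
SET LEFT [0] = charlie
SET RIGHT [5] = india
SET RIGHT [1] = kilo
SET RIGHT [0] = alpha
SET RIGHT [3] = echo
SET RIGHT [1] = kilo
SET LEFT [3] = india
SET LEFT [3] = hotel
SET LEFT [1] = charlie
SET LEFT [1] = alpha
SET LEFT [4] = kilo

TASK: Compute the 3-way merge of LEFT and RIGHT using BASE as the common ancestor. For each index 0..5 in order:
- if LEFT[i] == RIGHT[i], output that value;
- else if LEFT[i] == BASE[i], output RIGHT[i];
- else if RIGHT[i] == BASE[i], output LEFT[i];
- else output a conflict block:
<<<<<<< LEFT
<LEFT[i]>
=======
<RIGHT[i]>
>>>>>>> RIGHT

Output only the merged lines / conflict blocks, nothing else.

Answer: charlie
<<<<<<< LEFT
alpha
=======
kilo
>>>>>>> RIGHT
charlie
<<<<<<< LEFT
hotel
=======
echo
>>>>>>> RIGHT
kilo
india

Derivation:
Final LEFT:  [charlie, alpha, charlie, hotel, kilo, hotel]
Final RIGHT: [alpha, kilo, charlie, echo, golf, india]
i=0: L=charlie, R=alpha=BASE -> take LEFT -> charlie
i=1: BASE=delta L=alpha R=kilo all differ -> CONFLICT
i=2: L=charlie R=charlie -> agree -> charlie
i=3: BASE=bravo L=hotel R=echo all differ -> CONFLICT
i=4: L=kilo, R=golf=BASE -> take LEFT -> kilo
i=5: L=hotel=BASE, R=india -> take RIGHT -> india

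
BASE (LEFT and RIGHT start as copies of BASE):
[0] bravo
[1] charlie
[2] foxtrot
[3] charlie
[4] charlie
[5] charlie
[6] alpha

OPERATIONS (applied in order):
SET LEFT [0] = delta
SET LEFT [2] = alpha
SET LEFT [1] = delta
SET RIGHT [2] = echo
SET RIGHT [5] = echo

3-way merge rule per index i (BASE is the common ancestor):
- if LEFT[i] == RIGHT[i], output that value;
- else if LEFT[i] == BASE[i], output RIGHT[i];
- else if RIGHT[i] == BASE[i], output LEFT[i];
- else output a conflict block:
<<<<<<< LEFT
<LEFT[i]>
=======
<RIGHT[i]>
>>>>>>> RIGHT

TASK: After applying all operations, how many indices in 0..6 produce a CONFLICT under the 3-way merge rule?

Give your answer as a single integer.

Final LEFT:  [delta, delta, alpha, charlie, charlie, charlie, alpha]
Final RIGHT: [bravo, charlie, echo, charlie, charlie, echo, alpha]
i=0: L=delta, R=bravo=BASE -> take LEFT -> delta
i=1: L=delta, R=charlie=BASE -> take LEFT -> delta
i=2: BASE=foxtrot L=alpha R=echo all differ -> CONFLICT
i=3: L=charlie R=charlie -> agree -> charlie
i=4: L=charlie R=charlie -> agree -> charlie
i=5: L=charlie=BASE, R=echo -> take RIGHT -> echo
i=6: L=alpha R=alpha -> agree -> alpha
Conflict count: 1

Answer: 1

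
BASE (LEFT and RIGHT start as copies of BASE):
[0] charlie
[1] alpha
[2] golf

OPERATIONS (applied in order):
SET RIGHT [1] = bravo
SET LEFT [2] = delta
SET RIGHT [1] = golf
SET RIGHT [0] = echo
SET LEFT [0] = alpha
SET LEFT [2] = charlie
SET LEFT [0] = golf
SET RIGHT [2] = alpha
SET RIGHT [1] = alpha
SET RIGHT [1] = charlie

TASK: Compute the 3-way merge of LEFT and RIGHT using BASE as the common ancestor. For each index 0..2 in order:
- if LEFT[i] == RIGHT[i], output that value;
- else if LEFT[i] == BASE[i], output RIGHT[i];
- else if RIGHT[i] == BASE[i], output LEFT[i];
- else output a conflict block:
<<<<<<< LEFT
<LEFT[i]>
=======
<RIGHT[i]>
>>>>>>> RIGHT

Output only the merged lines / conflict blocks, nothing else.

Final LEFT:  [golf, alpha, charlie]
Final RIGHT: [echo, charlie, alpha]
i=0: BASE=charlie L=golf R=echo all differ -> CONFLICT
i=1: L=alpha=BASE, R=charlie -> take RIGHT -> charlie
i=2: BASE=golf L=charlie R=alpha all differ -> CONFLICT

Answer: <<<<<<< LEFT
golf
=======
echo
>>>>>>> RIGHT
charlie
<<<<<<< LEFT
charlie
=======
alpha
>>>>>>> RIGHT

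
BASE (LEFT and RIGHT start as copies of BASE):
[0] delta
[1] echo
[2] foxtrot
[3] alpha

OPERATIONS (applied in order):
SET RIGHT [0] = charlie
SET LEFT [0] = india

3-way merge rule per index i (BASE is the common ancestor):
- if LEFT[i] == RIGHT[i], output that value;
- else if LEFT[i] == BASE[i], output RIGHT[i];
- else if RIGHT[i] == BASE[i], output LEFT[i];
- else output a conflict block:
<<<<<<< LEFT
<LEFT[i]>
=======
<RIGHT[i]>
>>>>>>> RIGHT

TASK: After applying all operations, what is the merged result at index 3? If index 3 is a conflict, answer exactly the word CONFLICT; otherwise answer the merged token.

Final LEFT:  [india, echo, foxtrot, alpha]
Final RIGHT: [charlie, echo, foxtrot, alpha]
i=0: BASE=delta L=india R=charlie all differ -> CONFLICT
i=1: L=echo R=echo -> agree -> echo
i=2: L=foxtrot R=foxtrot -> agree -> foxtrot
i=3: L=alpha R=alpha -> agree -> alpha
Index 3 -> alpha

Answer: alpha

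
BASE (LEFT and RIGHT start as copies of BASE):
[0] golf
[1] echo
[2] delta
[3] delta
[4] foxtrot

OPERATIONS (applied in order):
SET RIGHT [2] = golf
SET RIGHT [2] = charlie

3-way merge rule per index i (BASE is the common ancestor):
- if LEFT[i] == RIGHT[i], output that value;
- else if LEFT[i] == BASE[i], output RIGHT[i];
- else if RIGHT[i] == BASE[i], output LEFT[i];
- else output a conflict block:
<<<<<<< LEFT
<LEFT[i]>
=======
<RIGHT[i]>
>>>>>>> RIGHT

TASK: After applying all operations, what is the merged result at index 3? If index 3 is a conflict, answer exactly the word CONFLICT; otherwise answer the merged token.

Final LEFT:  [golf, echo, delta, delta, foxtrot]
Final RIGHT: [golf, echo, charlie, delta, foxtrot]
i=0: L=golf R=golf -> agree -> golf
i=1: L=echo R=echo -> agree -> echo
i=2: L=delta=BASE, R=charlie -> take RIGHT -> charlie
i=3: L=delta R=delta -> agree -> delta
i=4: L=foxtrot R=foxtrot -> agree -> foxtrot
Index 3 -> delta

Answer: delta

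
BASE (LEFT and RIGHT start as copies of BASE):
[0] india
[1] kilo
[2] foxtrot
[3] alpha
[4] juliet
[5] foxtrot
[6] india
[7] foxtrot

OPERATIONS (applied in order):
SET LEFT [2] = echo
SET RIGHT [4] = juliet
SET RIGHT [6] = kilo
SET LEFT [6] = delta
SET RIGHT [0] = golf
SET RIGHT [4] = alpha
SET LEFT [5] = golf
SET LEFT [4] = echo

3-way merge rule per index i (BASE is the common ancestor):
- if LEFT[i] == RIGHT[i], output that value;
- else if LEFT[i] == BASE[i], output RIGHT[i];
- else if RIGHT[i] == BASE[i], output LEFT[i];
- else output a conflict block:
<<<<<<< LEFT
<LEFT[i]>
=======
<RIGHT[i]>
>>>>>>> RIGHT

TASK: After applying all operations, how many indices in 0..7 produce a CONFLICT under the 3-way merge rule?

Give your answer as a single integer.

Final LEFT:  [india, kilo, echo, alpha, echo, golf, delta, foxtrot]
Final RIGHT: [golf, kilo, foxtrot, alpha, alpha, foxtrot, kilo, foxtrot]
i=0: L=india=BASE, R=golf -> take RIGHT -> golf
i=1: L=kilo R=kilo -> agree -> kilo
i=2: L=echo, R=foxtrot=BASE -> take LEFT -> echo
i=3: L=alpha R=alpha -> agree -> alpha
i=4: BASE=juliet L=echo R=alpha all differ -> CONFLICT
i=5: L=golf, R=foxtrot=BASE -> take LEFT -> golf
i=6: BASE=india L=delta R=kilo all differ -> CONFLICT
i=7: L=foxtrot R=foxtrot -> agree -> foxtrot
Conflict count: 2

Answer: 2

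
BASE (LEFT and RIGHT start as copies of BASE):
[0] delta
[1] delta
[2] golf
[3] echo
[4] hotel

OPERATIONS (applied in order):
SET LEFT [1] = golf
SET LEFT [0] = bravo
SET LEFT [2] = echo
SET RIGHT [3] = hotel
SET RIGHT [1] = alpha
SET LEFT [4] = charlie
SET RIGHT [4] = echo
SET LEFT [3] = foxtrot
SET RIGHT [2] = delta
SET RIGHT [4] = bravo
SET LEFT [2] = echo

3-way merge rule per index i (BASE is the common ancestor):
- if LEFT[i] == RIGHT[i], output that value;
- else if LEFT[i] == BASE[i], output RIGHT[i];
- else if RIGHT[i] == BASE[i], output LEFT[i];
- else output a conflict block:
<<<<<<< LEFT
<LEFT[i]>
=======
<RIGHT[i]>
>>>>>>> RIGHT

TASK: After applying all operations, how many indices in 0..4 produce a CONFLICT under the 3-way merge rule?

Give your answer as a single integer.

Final LEFT:  [bravo, golf, echo, foxtrot, charlie]
Final RIGHT: [delta, alpha, delta, hotel, bravo]
i=0: L=bravo, R=delta=BASE -> take LEFT -> bravo
i=1: BASE=delta L=golf R=alpha all differ -> CONFLICT
i=2: BASE=golf L=echo R=delta all differ -> CONFLICT
i=3: BASE=echo L=foxtrot R=hotel all differ -> CONFLICT
i=4: BASE=hotel L=charlie R=bravo all differ -> CONFLICT
Conflict count: 4

Answer: 4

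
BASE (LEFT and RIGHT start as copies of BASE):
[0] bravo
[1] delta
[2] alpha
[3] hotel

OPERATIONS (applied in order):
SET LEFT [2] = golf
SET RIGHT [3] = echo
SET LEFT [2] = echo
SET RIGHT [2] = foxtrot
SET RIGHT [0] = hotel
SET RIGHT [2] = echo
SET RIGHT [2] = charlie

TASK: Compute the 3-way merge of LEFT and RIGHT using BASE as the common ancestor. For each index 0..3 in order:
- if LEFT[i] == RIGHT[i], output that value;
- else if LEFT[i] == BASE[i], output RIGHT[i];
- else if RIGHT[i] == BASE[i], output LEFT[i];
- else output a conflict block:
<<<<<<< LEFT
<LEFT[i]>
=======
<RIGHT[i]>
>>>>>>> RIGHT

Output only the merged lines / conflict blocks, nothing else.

Answer: hotel
delta
<<<<<<< LEFT
echo
=======
charlie
>>>>>>> RIGHT
echo

Derivation:
Final LEFT:  [bravo, delta, echo, hotel]
Final RIGHT: [hotel, delta, charlie, echo]
i=0: L=bravo=BASE, R=hotel -> take RIGHT -> hotel
i=1: L=delta R=delta -> agree -> delta
i=2: BASE=alpha L=echo R=charlie all differ -> CONFLICT
i=3: L=hotel=BASE, R=echo -> take RIGHT -> echo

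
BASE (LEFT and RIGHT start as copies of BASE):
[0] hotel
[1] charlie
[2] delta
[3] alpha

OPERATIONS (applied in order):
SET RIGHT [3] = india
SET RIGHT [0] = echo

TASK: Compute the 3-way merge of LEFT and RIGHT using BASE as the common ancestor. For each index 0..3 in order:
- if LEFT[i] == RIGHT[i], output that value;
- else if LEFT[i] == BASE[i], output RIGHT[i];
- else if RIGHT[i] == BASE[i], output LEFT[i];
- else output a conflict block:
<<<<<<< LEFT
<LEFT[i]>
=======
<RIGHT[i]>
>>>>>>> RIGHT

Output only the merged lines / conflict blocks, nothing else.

Final LEFT:  [hotel, charlie, delta, alpha]
Final RIGHT: [echo, charlie, delta, india]
i=0: L=hotel=BASE, R=echo -> take RIGHT -> echo
i=1: L=charlie R=charlie -> agree -> charlie
i=2: L=delta R=delta -> agree -> delta
i=3: L=alpha=BASE, R=india -> take RIGHT -> india

Answer: echo
charlie
delta
india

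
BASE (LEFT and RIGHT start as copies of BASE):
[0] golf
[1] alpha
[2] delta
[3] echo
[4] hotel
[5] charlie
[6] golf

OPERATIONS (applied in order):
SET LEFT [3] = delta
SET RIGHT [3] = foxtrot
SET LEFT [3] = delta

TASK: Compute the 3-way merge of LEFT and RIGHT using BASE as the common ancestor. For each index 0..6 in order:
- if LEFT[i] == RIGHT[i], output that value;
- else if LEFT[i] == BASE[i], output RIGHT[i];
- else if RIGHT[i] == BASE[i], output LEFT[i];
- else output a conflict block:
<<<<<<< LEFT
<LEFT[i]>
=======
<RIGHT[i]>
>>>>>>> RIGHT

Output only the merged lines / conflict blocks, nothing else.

Final LEFT:  [golf, alpha, delta, delta, hotel, charlie, golf]
Final RIGHT: [golf, alpha, delta, foxtrot, hotel, charlie, golf]
i=0: L=golf R=golf -> agree -> golf
i=1: L=alpha R=alpha -> agree -> alpha
i=2: L=delta R=delta -> agree -> delta
i=3: BASE=echo L=delta R=foxtrot all differ -> CONFLICT
i=4: L=hotel R=hotel -> agree -> hotel
i=5: L=charlie R=charlie -> agree -> charlie
i=6: L=golf R=golf -> agree -> golf

Answer: golf
alpha
delta
<<<<<<< LEFT
delta
=======
foxtrot
>>>>>>> RIGHT
hotel
charlie
golf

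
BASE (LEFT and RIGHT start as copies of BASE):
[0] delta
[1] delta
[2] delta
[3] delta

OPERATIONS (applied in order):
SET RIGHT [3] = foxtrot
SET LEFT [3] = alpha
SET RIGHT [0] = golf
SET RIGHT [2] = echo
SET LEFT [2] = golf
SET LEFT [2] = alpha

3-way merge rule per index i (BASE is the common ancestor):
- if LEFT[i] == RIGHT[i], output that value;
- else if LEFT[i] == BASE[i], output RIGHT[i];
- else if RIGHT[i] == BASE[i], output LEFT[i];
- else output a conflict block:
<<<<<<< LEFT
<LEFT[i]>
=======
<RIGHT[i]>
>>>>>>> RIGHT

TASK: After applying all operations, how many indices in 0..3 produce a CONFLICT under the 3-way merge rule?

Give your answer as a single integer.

Final LEFT:  [delta, delta, alpha, alpha]
Final RIGHT: [golf, delta, echo, foxtrot]
i=0: L=delta=BASE, R=golf -> take RIGHT -> golf
i=1: L=delta R=delta -> agree -> delta
i=2: BASE=delta L=alpha R=echo all differ -> CONFLICT
i=3: BASE=delta L=alpha R=foxtrot all differ -> CONFLICT
Conflict count: 2

Answer: 2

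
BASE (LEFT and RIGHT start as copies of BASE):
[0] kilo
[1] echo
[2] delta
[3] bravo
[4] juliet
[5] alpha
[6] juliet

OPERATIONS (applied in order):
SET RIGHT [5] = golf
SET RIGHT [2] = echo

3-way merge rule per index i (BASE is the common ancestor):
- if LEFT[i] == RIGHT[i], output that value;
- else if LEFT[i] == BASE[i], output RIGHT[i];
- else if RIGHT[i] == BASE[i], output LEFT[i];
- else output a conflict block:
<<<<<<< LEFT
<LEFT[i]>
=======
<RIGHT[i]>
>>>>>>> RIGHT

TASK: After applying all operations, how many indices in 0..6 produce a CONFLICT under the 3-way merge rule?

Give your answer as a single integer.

Answer: 0

Derivation:
Final LEFT:  [kilo, echo, delta, bravo, juliet, alpha, juliet]
Final RIGHT: [kilo, echo, echo, bravo, juliet, golf, juliet]
i=0: L=kilo R=kilo -> agree -> kilo
i=1: L=echo R=echo -> agree -> echo
i=2: L=delta=BASE, R=echo -> take RIGHT -> echo
i=3: L=bravo R=bravo -> agree -> bravo
i=4: L=juliet R=juliet -> agree -> juliet
i=5: L=alpha=BASE, R=golf -> take RIGHT -> golf
i=6: L=juliet R=juliet -> agree -> juliet
Conflict count: 0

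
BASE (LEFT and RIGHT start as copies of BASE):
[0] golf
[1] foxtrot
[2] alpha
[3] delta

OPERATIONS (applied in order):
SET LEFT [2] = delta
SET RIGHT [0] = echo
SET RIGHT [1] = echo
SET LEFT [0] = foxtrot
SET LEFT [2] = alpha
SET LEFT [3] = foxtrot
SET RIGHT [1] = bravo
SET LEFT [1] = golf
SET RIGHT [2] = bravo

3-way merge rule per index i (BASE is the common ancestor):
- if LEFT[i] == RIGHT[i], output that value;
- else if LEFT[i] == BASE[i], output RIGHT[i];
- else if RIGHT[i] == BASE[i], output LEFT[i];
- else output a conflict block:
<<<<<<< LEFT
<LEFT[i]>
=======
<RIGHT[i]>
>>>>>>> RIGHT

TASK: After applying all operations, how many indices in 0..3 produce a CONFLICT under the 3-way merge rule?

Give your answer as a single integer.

Answer: 2

Derivation:
Final LEFT:  [foxtrot, golf, alpha, foxtrot]
Final RIGHT: [echo, bravo, bravo, delta]
i=0: BASE=golf L=foxtrot R=echo all differ -> CONFLICT
i=1: BASE=foxtrot L=golf R=bravo all differ -> CONFLICT
i=2: L=alpha=BASE, R=bravo -> take RIGHT -> bravo
i=3: L=foxtrot, R=delta=BASE -> take LEFT -> foxtrot
Conflict count: 2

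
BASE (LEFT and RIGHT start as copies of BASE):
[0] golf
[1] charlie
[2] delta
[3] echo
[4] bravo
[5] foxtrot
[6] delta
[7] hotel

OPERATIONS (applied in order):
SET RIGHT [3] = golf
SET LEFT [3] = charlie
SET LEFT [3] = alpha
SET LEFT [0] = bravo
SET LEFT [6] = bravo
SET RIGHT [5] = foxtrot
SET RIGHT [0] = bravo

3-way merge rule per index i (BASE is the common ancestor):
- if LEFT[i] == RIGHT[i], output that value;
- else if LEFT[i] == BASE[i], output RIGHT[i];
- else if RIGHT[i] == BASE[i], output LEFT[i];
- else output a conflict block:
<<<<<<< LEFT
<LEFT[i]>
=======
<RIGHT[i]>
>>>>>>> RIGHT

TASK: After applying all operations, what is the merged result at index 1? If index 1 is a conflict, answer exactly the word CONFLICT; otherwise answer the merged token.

Final LEFT:  [bravo, charlie, delta, alpha, bravo, foxtrot, bravo, hotel]
Final RIGHT: [bravo, charlie, delta, golf, bravo, foxtrot, delta, hotel]
i=0: L=bravo R=bravo -> agree -> bravo
i=1: L=charlie R=charlie -> agree -> charlie
i=2: L=delta R=delta -> agree -> delta
i=3: BASE=echo L=alpha R=golf all differ -> CONFLICT
i=4: L=bravo R=bravo -> agree -> bravo
i=5: L=foxtrot R=foxtrot -> agree -> foxtrot
i=6: L=bravo, R=delta=BASE -> take LEFT -> bravo
i=7: L=hotel R=hotel -> agree -> hotel
Index 1 -> charlie

Answer: charlie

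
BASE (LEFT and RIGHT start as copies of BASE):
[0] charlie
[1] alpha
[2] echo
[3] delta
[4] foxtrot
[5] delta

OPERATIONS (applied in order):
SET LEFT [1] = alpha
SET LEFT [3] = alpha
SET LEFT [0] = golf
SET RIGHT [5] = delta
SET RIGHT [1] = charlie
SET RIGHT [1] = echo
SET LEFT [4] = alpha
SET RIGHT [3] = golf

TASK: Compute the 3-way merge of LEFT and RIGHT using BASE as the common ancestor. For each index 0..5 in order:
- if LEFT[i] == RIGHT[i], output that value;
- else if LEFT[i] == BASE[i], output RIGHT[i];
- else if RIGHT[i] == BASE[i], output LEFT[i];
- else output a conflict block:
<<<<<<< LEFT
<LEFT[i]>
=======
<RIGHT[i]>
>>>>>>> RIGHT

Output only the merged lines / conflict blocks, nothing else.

Answer: golf
echo
echo
<<<<<<< LEFT
alpha
=======
golf
>>>>>>> RIGHT
alpha
delta

Derivation:
Final LEFT:  [golf, alpha, echo, alpha, alpha, delta]
Final RIGHT: [charlie, echo, echo, golf, foxtrot, delta]
i=0: L=golf, R=charlie=BASE -> take LEFT -> golf
i=1: L=alpha=BASE, R=echo -> take RIGHT -> echo
i=2: L=echo R=echo -> agree -> echo
i=3: BASE=delta L=alpha R=golf all differ -> CONFLICT
i=4: L=alpha, R=foxtrot=BASE -> take LEFT -> alpha
i=5: L=delta R=delta -> agree -> delta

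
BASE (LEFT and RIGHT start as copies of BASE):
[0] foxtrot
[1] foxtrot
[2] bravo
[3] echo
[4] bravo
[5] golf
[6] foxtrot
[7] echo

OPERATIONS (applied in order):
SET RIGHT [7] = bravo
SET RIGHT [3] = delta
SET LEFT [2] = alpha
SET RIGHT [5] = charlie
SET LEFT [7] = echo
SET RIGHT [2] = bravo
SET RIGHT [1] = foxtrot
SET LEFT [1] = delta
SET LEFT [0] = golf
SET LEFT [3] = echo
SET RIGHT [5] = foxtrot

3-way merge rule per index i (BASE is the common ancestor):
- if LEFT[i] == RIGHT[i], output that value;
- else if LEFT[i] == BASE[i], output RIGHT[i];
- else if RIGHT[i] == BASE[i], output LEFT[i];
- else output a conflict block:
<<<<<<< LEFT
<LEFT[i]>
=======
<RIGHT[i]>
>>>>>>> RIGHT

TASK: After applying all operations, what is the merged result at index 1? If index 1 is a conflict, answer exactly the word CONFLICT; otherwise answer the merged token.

Answer: delta

Derivation:
Final LEFT:  [golf, delta, alpha, echo, bravo, golf, foxtrot, echo]
Final RIGHT: [foxtrot, foxtrot, bravo, delta, bravo, foxtrot, foxtrot, bravo]
i=0: L=golf, R=foxtrot=BASE -> take LEFT -> golf
i=1: L=delta, R=foxtrot=BASE -> take LEFT -> delta
i=2: L=alpha, R=bravo=BASE -> take LEFT -> alpha
i=3: L=echo=BASE, R=delta -> take RIGHT -> delta
i=4: L=bravo R=bravo -> agree -> bravo
i=5: L=golf=BASE, R=foxtrot -> take RIGHT -> foxtrot
i=6: L=foxtrot R=foxtrot -> agree -> foxtrot
i=7: L=echo=BASE, R=bravo -> take RIGHT -> bravo
Index 1 -> delta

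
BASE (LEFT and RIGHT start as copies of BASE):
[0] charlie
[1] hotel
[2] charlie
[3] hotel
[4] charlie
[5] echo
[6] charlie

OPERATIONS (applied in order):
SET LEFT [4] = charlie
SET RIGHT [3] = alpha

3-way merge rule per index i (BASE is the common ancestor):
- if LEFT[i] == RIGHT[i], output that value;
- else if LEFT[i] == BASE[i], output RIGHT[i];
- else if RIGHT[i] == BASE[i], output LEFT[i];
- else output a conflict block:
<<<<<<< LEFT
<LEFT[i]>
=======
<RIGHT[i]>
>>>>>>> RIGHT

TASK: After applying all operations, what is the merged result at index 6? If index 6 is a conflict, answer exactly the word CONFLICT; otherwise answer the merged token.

Answer: charlie

Derivation:
Final LEFT:  [charlie, hotel, charlie, hotel, charlie, echo, charlie]
Final RIGHT: [charlie, hotel, charlie, alpha, charlie, echo, charlie]
i=0: L=charlie R=charlie -> agree -> charlie
i=1: L=hotel R=hotel -> agree -> hotel
i=2: L=charlie R=charlie -> agree -> charlie
i=3: L=hotel=BASE, R=alpha -> take RIGHT -> alpha
i=4: L=charlie R=charlie -> agree -> charlie
i=5: L=echo R=echo -> agree -> echo
i=6: L=charlie R=charlie -> agree -> charlie
Index 6 -> charlie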